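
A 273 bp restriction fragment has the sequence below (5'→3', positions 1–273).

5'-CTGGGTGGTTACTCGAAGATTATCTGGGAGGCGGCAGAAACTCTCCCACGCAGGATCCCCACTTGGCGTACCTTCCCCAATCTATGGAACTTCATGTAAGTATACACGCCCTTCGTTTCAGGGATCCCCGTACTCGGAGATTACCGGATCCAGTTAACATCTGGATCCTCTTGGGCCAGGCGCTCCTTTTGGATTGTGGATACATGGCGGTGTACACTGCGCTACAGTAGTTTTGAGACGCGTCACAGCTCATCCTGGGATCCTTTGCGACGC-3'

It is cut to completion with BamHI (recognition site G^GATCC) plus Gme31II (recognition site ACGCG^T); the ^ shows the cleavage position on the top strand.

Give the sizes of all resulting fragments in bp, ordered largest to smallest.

79, 69, 53, 24, 17, 16, 15 bp

BamHI sites (GGATCC) start at positions 53, 122, 146, 163, 258.
BamHI cuts after the first base of each site, so after positions 53, 122, 146, 163, 258.
The Gme31II site (ACGCGT) starts at position 238.
Gme31II cuts after base 5 of each site (before the last base), so after position 242.
Combined cut positions: 53, 122, 146, 163, 242, 258.
Linear molecule, 6 cuts → 7 fragments:
  1–53 → 53 bp
  54–122 → 69 bp
  123–146 → 24 bp
  147–163 → 17 bp
  164–242 → 79 bp
  243–258 → 16 bp
  259–273 → 15 bp
Sorted largest to smallest: 79, 69, 53, 24, 17, 16, 15 bp.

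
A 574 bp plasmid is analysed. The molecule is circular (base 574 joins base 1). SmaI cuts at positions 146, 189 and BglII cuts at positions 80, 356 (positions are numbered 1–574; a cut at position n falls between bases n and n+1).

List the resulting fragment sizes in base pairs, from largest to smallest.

298, 167, 66, 43 bp

Combined cut positions (sorted): 80, 146, 189, 356.
Circular molecule, 4 cuts → 4 fragments:
  146 − 80 = 66 bp
  189 − 146 = 43 bp
  356 − 189 = 167 bp
  wrap: 574 − 356 + 80 = 298 bp
Sorted largest to smallest: 298, 167, 66, 43 bp.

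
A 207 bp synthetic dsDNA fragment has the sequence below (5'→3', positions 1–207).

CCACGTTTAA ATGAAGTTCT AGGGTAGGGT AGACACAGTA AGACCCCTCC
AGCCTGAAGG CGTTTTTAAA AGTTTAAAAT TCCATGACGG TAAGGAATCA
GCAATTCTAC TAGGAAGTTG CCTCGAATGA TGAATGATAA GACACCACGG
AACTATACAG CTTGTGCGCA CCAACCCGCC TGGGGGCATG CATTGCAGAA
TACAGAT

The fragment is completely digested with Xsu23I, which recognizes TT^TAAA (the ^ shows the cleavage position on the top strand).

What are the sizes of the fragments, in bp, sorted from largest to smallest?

133, 59, 8, 7 bp

Xsu23I sites (TTTAAA) start at positions 6, 65, 73.
Xsu23I cuts after base 2 of each site, so after positions 7, 66, 74.
Linear molecule, 3 cuts → 4 fragments:
  1–7 → 7 bp
  8–66 → 59 bp
  67–74 → 8 bp
  75–207 → 133 bp
Sorted largest to smallest: 133, 59, 8, 7 bp.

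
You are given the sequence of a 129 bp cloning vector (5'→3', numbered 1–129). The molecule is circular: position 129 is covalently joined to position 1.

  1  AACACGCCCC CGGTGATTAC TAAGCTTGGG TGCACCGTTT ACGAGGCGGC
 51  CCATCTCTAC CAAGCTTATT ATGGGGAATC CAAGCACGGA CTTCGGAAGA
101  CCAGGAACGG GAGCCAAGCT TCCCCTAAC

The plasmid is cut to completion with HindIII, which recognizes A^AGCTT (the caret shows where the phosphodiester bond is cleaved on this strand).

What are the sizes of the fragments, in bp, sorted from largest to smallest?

54, 40, 35 bp

HindIII sites (AAGCTT) start at positions 22, 62, 116.
HindIII cuts after the first base of each site, so after positions 22, 62, 116.
Circular molecule, 3 cuts → 3 fragments:
  23–62 → 40 bp
  63–116 → 54 bp
  117–129 then 1–22 → 13 + 22 = 35 bp
Sorted largest to smallest: 54, 40, 35 bp.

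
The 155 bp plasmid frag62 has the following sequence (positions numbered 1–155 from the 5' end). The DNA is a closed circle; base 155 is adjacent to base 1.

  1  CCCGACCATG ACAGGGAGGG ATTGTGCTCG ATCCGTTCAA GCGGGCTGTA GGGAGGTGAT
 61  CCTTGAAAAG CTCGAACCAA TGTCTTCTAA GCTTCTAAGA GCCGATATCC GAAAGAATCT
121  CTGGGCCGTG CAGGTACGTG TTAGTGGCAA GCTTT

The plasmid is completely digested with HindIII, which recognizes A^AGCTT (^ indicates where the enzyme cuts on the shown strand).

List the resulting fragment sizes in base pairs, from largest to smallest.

HindIII sites (AAGCTT) start at positions 89, 149.
HindIII cuts after the first base of each site, so after positions 89, 149.
Circular molecule, 2 cuts → 2 fragments:
  90–149 → 60 bp
  150–155 then 1–89 → 6 + 89 = 95 bp
Sorted largest to smallest: 95, 60 bp.

95, 60 bp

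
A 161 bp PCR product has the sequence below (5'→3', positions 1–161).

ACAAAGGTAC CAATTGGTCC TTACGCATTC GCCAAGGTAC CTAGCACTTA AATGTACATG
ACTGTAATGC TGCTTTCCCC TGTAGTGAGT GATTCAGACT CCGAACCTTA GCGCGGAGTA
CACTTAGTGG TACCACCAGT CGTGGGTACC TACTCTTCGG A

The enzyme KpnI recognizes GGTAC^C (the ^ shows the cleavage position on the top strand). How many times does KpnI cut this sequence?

GGTACC occurs starting at positions 6, 36, 129, 145.
KpnI cuts at 4 sites.

4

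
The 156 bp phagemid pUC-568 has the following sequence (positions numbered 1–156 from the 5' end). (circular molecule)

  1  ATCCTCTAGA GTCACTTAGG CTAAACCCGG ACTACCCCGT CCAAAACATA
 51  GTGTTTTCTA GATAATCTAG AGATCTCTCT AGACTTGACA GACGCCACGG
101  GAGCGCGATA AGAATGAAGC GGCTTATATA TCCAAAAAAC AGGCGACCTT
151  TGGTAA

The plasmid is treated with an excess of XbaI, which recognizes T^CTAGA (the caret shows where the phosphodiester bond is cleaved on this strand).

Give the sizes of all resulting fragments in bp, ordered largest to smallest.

83, 52, 12, 9 bp

XbaI sites (TCTAGA) start at positions 5, 57, 66, 78.
XbaI cuts after the first base of each site, so after positions 5, 57, 66, 78.
Circular molecule, 4 cuts → 4 fragments:
  6–57 → 52 bp
  58–66 → 9 bp
  67–78 → 12 bp
  79–156 then 1–5 → 78 + 5 = 83 bp
Sorted largest to smallest: 83, 52, 12, 9 bp.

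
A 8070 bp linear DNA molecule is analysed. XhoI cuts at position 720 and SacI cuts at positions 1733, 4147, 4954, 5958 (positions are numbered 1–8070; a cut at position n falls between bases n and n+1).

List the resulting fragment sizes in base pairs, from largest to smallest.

2414, 2112, 1013, 1004, 807, 720 bp

Combined cut positions (sorted): 720, 1733, 4147, 4954, 5958.
Linear molecule, 5 cuts → 6 fragments:
  720 − 0 = 720 bp
  1733 − 720 = 1013 bp
  4147 − 1733 = 2414 bp
  4954 − 4147 = 807 bp
  5958 − 4954 = 1004 bp
  8070 − 5958 = 2112 bp
Sorted largest to smallest: 2414, 2112, 1013, 1004, 807, 720 bp.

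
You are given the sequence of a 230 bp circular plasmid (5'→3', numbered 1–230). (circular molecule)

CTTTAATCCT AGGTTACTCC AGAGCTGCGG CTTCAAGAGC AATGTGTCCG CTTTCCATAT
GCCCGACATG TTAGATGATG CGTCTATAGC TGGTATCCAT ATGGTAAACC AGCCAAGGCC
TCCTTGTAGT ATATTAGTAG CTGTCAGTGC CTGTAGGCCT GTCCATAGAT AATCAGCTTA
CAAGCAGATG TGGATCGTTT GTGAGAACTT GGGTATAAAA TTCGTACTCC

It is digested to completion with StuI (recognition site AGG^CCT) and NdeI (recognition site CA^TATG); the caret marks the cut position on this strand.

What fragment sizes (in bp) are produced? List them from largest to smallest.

StuI sites (AGGCCT) start at positions 116, 155.
StuI cuts after base 3 of each site, so after positions 118, 157.
NdeI sites (CATATG) start at positions 56, 98.
NdeI cuts after base 2 of each site, so after positions 57, 99.
Combined cut positions: 57, 99, 118, 157.
Circular molecule, 4 cuts → 4 fragments:
  58–99 → 42 bp
  100–118 → 19 bp
  119–157 → 39 bp
  158–230 then 1–57 → 73 + 57 = 130 bp
Sorted largest to smallest: 130, 42, 39, 19 bp.

130, 42, 39, 19 bp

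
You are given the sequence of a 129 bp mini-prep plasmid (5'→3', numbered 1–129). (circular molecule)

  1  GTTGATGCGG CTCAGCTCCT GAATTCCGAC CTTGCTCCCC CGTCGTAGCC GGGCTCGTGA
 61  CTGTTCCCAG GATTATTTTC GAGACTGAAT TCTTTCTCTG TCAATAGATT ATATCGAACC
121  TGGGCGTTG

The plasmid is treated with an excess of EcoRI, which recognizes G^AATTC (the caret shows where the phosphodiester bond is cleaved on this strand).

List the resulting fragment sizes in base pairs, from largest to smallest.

EcoRI sites (GAATTC) start at positions 21, 87.
EcoRI cuts after the first base of each site, so after positions 21, 87.
Circular molecule, 2 cuts → 2 fragments:
  22–87 → 66 bp
  88–129 then 1–21 → 42 + 21 = 63 bp
Sorted largest to smallest: 66, 63 bp.

66, 63 bp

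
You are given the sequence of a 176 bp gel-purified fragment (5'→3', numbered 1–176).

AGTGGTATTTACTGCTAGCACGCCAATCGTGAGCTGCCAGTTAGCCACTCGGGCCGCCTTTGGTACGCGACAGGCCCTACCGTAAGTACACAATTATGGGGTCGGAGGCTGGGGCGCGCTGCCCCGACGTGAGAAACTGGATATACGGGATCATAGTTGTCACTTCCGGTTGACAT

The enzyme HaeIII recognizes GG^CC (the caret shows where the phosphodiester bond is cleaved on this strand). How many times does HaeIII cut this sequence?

2

GGCC occurs starting at positions 52, 73.
HaeIII cuts at 2 sites.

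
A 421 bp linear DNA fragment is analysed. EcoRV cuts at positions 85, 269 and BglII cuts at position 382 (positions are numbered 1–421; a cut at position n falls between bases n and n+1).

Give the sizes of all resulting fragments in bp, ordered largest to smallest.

Combined cut positions (sorted): 85, 269, 382.
Linear molecule, 3 cuts → 4 fragments:
  85 − 0 = 85 bp
  269 − 85 = 184 bp
  382 − 269 = 113 bp
  421 − 382 = 39 bp
Sorted largest to smallest: 184, 113, 85, 39 bp.

184, 113, 85, 39 bp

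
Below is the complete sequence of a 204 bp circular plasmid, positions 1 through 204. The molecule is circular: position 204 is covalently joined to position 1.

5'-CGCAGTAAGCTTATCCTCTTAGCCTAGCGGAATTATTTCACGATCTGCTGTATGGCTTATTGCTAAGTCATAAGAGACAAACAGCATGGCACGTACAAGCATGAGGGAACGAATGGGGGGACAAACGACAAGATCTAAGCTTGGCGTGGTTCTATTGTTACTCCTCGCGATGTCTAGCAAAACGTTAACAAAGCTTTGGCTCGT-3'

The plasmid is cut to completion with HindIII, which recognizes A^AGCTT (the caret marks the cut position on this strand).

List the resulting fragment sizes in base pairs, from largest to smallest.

HindIII sites (AAGCTT) start at positions 7, 137, 191.
HindIII cuts after the first base of each site, so after positions 7, 137, 191.
Circular molecule, 3 cuts → 3 fragments:
  8–137 → 130 bp
  138–191 → 54 bp
  192–204 then 1–7 → 13 + 7 = 20 bp
Sorted largest to smallest: 130, 54, 20 bp.

130, 54, 20 bp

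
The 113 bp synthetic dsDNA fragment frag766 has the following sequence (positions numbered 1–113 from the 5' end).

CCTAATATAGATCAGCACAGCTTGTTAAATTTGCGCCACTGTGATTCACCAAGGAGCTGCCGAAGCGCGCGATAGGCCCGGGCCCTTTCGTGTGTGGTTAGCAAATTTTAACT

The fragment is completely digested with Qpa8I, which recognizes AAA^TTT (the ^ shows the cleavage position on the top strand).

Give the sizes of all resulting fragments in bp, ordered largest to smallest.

Qpa8I sites (AAATTT) start at positions 27, 103.
Qpa8I cuts after base 3 of each site, so after positions 29, 105.
Linear molecule, 2 cuts → 3 fragments:
  1–29 → 29 bp
  30–105 → 76 bp
  106–113 → 8 bp
Sorted largest to smallest: 76, 29, 8 bp.

76, 29, 8 bp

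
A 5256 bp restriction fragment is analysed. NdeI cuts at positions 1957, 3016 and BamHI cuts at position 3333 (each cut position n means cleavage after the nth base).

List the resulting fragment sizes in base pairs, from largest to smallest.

1957, 1923, 1059, 317 bp

Combined cut positions (sorted): 1957, 3016, 3333.
Linear molecule, 3 cuts → 4 fragments:
  1957 − 0 = 1957 bp
  3016 − 1957 = 1059 bp
  3333 − 3016 = 317 bp
  5256 − 3333 = 1923 bp
Sorted largest to smallest: 1957, 1923, 1059, 317 bp.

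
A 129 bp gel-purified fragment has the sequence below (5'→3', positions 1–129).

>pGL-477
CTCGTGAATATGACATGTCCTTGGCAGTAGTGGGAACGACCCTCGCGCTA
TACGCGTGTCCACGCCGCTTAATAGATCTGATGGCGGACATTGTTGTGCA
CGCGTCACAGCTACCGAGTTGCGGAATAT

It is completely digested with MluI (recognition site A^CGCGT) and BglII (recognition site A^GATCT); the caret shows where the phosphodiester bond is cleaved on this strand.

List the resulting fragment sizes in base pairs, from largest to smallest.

52, 29, 26, 22 bp

MluI sites (ACGCGT) start at positions 52, 100.
MluI cuts after the first base of each site, so after positions 52, 100.
The BglII site (AGATCT) starts at position 74.
BglII cuts after the first base of each site, so after position 74.
Combined cut positions: 52, 74, 100.
Linear molecule, 3 cuts → 4 fragments:
  1–52 → 52 bp
  53–74 → 22 bp
  75–100 → 26 bp
  101–129 → 29 bp
Sorted largest to smallest: 52, 29, 26, 22 bp.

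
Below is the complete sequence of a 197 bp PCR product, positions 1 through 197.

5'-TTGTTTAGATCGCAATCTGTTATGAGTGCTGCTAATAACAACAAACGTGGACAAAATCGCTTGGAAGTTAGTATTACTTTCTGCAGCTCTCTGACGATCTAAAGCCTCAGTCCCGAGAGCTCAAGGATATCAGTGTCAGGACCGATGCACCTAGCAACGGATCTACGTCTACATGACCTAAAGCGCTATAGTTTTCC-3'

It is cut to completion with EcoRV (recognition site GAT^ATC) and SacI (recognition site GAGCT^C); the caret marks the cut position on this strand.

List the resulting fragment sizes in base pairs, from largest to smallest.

121, 69, 7 bp

The EcoRV site (GATATC) starts at position 126.
EcoRV cuts after base 3 of each site, so after position 128.
The SacI site (GAGCTC) starts at position 117.
SacI cuts after base 5 of each site (before the last base), so after position 121.
Combined cut positions: 121, 128.
Linear molecule, 2 cuts → 3 fragments:
  1–121 → 121 bp
  122–128 → 7 bp
  129–197 → 69 bp
Sorted largest to smallest: 121, 69, 7 bp.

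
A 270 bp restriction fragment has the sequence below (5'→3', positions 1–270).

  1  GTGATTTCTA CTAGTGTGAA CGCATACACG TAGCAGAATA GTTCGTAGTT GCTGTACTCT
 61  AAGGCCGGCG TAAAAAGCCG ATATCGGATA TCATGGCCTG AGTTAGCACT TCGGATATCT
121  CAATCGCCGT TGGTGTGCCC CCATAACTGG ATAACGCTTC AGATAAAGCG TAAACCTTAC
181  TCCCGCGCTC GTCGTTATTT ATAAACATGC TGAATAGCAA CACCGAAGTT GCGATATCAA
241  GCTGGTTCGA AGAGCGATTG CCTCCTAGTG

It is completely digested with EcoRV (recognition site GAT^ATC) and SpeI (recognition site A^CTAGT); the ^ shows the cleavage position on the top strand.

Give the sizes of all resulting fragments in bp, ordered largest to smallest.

EcoRV sites (GATATC) start at positions 80, 87, 114, 233.
EcoRV cuts after base 3 of each site, so after positions 82, 89, 116, 235.
The SpeI site (ACTAGT) starts at position 10.
SpeI cuts after the first base of each site, so after position 10.
Combined cut positions: 10, 82, 89, 116, 235.
Linear molecule, 5 cuts → 6 fragments:
  1–10 → 10 bp
  11–82 → 72 bp
  83–89 → 7 bp
  90–116 → 27 bp
  117–235 → 119 bp
  236–270 → 35 bp
Sorted largest to smallest: 119, 72, 35, 27, 10, 7 bp.

119, 72, 35, 27, 10, 7 bp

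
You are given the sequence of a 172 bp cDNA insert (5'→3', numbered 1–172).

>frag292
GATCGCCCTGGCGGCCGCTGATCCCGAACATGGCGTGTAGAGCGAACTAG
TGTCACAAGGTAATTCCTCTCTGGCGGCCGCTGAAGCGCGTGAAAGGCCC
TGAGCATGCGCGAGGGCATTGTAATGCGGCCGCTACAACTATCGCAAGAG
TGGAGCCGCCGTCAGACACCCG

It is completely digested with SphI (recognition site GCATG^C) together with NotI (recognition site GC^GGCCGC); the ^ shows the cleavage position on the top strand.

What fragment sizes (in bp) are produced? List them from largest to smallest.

63, 45, 33, 19, 12 bp

The SphI site (GCATGC) starts at position 104.
SphI cuts after base 5 of each site (before the last base), so after position 108.
NotI sites (GCGGCCGC) start at positions 11, 74, 126.
NotI cuts after base 2 of each site, so after positions 12, 75, 127.
Combined cut positions: 12, 75, 108, 127.
Linear molecule, 4 cuts → 5 fragments:
  1–12 → 12 bp
  13–75 → 63 bp
  76–108 → 33 bp
  109–127 → 19 bp
  128–172 → 45 bp
Sorted largest to smallest: 63, 45, 33, 19, 12 bp.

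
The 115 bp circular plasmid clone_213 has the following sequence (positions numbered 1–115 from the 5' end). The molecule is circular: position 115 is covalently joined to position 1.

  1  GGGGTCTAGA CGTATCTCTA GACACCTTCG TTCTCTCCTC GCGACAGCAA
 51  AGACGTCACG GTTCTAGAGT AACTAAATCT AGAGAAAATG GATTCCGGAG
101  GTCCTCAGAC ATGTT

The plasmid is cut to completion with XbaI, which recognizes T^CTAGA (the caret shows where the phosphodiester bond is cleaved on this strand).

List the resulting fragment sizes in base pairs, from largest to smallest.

XbaI sites (TCTAGA) start at positions 5, 17, 63, 78.
XbaI cuts after the first base of each site, so after positions 5, 17, 63, 78.
Circular molecule, 4 cuts → 4 fragments:
  6–17 → 12 bp
  18–63 → 46 bp
  64–78 → 15 bp
  79–115 then 1–5 → 37 + 5 = 42 bp
Sorted largest to smallest: 46, 42, 15, 12 bp.

46, 42, 15, 12 bp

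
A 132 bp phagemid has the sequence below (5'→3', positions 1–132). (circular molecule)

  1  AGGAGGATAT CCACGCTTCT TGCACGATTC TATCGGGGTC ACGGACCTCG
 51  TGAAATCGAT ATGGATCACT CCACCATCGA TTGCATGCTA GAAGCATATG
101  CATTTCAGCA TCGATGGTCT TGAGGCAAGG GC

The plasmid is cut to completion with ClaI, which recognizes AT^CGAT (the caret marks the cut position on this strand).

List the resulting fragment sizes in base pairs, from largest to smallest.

ClaI sites (ATCGAT) start at positions 55, 76, 110.
ClaI cuts after base 2 of each site, so after positions 56, 77, 111.
Circular molecule, 3 cuts → 3 fragments:
  57–77 → 21 bp
  78–111 → 34 bp
  112–132 then 1–56 → 21 + 56 = 77 bp
Sorted largest to smallest: 77, 34, 21 bp.

77, 34, 21 bp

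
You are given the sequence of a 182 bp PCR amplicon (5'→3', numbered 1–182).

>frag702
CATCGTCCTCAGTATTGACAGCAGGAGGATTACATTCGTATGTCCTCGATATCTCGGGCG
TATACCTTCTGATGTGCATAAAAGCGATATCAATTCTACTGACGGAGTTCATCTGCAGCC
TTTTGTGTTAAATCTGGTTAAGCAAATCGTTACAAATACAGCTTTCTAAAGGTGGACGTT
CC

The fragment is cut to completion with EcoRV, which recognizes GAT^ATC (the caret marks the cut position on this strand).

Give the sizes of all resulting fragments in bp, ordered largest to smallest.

94, 50, 38 bp

EcoRV sites (GATATC) start at positions 48, 86.
EcoRV cuts after base 3 of each site, so after positions 50, 88.
Linear molecule, 2 cuts → 3 fragments:
  1–50 → 50 bp
  51–88 → 38 bp
  89–182 → 94 bp
Sorted largest to smallest: 94, 50, 38 bp.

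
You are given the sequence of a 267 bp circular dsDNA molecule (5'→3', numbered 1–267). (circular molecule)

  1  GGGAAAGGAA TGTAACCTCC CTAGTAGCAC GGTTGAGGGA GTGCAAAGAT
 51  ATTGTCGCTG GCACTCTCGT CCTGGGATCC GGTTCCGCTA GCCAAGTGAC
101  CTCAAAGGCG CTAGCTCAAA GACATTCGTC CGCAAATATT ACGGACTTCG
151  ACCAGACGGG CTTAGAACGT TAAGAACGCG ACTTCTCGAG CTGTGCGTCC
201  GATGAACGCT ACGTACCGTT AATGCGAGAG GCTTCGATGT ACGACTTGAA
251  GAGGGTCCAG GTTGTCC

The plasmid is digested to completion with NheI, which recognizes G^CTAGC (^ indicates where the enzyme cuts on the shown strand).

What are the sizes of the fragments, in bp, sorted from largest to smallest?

NheI sites (GCTAGC) start at positions 87, 110.
NheI cuts after the first base of each site, so after positions 87, 110.
Circular molecule, 2 cuts → 2 fragments:
  88–110 → 23 bp
  111–267 then 1–87 → 157 + 87 = 244 bp
Sorted largest to smallest: 244, 23 bp.

244, 23 bp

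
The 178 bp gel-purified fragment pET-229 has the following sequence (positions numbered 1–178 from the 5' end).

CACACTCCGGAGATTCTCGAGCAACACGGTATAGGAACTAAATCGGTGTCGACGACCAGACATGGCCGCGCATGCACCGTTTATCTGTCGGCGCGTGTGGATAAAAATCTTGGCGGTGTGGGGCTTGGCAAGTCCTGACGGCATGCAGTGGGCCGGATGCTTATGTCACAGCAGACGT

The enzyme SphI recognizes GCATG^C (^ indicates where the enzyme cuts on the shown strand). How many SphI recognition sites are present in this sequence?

2

GCATGC occurs starting at positions 70, 141.
SphI cuts at 2 sites.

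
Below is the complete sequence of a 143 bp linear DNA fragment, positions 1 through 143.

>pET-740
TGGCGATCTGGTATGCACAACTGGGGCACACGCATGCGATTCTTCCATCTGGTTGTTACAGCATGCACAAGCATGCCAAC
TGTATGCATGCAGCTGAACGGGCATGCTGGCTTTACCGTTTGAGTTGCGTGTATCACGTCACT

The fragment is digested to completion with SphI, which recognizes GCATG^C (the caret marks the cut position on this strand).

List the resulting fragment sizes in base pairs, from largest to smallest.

SphI sites (GCATGC) start at positions 32, 61, 71, 86, 102.
SphI cuts after base 5 of each site (before the last base), so after positions 36, 65, 75, 90, 106.
Linear molecule, 5 cuts → 6 fragments:
  1–36 → 36 bp
  37–65 → 29 bp
  66–75 → 10 bp
  76–90 → 15 bp
  91–106 → 16 bp
  107–143 → 37 bp
Sorted largest to smallest: 37, 36, 29, 16, 15, 10 bp.

37, 36, 29, 16, 15, 10 bp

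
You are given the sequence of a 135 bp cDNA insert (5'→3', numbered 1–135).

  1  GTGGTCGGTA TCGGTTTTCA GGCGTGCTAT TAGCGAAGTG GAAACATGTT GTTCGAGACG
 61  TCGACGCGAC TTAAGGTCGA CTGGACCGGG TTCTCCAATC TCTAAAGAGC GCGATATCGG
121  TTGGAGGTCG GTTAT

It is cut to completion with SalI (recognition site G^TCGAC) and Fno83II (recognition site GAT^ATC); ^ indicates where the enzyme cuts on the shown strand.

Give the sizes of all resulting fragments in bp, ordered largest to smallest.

SalI sites (GTCGAC) start at positions 60, 76.
SalI cuts after the first base of each site, so after positions 60, 76.
The Fno83II site (GATATC) starts at position 113.
Fno83II cuts after base 3 of each site, so after position 115.
Combined cut positions: 60, 76, 115.
Linear molecule, 3 cuts → 4 fragments:
  1–60 → 60 bp
  61–76 → 16 bp
  77–115 → 39 bp
  116–135 → 20 bp
Sorted largest to smallest: 60, 39, 20, 16 bp.

60, 39, 20, 16 bp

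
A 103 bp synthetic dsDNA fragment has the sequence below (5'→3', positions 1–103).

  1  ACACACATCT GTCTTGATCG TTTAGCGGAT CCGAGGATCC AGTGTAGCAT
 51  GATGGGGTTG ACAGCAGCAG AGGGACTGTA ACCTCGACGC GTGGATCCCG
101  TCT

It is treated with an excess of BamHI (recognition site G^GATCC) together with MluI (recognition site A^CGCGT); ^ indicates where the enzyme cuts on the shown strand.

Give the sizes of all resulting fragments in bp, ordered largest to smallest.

BamHI sites (GGATCC) start at positions 27, 35, 93.
BamHI cuts after the first base of each site, so after positions 27, 35, 93.
The MluI site (ACGCGT) starts at position 87.
MluI cuts after the first base of each site, so after position 87.
Combined cut positions: 27, 35, 87, 93.
Linear molecule, 4 cuts → 5 fragments:
  1–27 → 27 bp
  28–35 → 8 bp
  36–87 → 52 bp
  88–93 → 6 bp
  94–103 → 10 bp
Sorted largest to smallest: 52, 27, 10, 8, 6 bp.

52, 27, 10, 8, 6 bp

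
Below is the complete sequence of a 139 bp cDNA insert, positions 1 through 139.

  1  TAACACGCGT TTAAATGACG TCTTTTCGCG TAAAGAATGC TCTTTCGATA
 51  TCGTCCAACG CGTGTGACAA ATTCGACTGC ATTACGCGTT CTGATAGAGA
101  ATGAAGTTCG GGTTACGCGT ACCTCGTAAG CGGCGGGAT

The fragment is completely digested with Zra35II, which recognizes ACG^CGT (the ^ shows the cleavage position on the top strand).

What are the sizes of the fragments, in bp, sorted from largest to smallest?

53, 31, 26, 22, 7 bp

Zra35II sites (ACGCGT) start at positions 5, 58, 84, 115.
Zra35II cuts after base 3 of each site, so after positions 7, 60, 86, 117.
Linear molecule, 4 cuts → 5 fragments:
  1–7 → 7 bp
  8–60 → 53 bp
  61–86 → 26 bp
  87–117 → 31 bp
  118–139 → 22 bp
Sorted largest to smallest: 53, 31, 26, 22, 7 bp.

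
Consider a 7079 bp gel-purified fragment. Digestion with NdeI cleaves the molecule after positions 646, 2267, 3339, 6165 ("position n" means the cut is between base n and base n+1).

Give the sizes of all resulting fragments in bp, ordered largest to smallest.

2826, 1621, 1072, 914, 646 bp

Linear molecule, 4 cuts → 5 fragments:
  646 − 0 = 646 bp
  2267 − 646 = 1621 bp
  3339 − 2267 = 1072 bp
  6165 − 3339 = 2826 bp
  7079 − 6165 = 914 bp
Sorted largest to smallest: 2826, 1621, 1072, 914, 646 bp.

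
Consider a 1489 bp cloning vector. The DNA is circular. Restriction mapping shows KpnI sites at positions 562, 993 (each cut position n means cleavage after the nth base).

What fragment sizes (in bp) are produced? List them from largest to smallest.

1058, 431 bp

Circular molecule, 2 cuts → 2 fragments:
  993 − 562 = 431 bp
  wrap: 1489 − 993 + 562 = 1058 bp
Sorted largest to smallest: 1058, 431 bp.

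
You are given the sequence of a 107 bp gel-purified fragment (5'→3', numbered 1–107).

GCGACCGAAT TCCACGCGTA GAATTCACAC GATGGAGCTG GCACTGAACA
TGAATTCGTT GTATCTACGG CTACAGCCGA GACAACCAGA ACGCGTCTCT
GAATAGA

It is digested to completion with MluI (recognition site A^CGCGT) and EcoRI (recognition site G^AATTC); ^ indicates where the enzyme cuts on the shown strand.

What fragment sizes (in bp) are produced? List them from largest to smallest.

MluI sites (ACGCGT) start at positions 14, 91.
MluI cuts after the first base of each site, so after positions 14, 91.
EcoRI sites (GAATTC) start at positions 7, 21, 52.
EcoRI cuts after the first base of each site, so after positions 7, 21, 52.
Combined cut positions: 7, 14, 21, 52, 91.
Linear molecule, 5 cuts → 6 fragments:
  1–7 → 7 bp
  8–14 → 7 bp
  15–21 → 7 bp
  22–52 → 31 bp
  53–91 → 39 bp
  92–107 → 16 bp
Sorted largest to smallest: 39, 31, 16, 7, 7, 7 bp.

39, 31, 16, 7, 7, 7 bp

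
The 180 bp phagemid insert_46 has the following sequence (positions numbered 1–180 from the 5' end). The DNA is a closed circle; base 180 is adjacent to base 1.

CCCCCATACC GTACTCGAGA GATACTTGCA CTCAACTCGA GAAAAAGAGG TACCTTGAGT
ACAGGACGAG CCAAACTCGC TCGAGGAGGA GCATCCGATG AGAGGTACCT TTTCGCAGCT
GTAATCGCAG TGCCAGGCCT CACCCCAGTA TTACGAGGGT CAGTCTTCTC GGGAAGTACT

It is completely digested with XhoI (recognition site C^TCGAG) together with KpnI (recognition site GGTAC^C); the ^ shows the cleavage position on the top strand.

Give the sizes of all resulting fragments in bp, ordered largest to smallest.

XhoI sites (CTCGAG) start at positions 14, 36, 80.
XhoI cuts after the first base of each site, so after positions 14, 36, 80.
KpnI sites (GGTACC) start at positions 49, 104.
KpnI cuts after base 5 of each site (before the last base), so after positions 53, 108.
Combined cut positions: 14, 36, 53, 80, 108.
Circular molecule, 5 cuts → 5 fragments:
  15–36 → 22 bp
  37–53 → 17 bp
  54–80 → 27 bp
  81–108 → 28 bp
  109–180 then 1–14 → 72 + 14 = 86 bp
Sorted largest to smallest: 86, 28, 27, 22, 17 bp.

86, 28, 27, 22, 17 bp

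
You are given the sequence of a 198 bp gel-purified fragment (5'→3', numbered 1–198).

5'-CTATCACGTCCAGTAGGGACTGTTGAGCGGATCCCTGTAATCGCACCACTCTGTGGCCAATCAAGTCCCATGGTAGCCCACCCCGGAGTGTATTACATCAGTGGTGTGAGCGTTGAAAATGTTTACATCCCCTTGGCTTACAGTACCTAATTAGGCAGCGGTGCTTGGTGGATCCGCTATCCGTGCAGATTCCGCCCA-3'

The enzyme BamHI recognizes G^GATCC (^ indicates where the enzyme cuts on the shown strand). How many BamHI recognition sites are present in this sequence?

2

GGATCC occurs starting at positions 29, 170.
BamHI cuts at 2 sites.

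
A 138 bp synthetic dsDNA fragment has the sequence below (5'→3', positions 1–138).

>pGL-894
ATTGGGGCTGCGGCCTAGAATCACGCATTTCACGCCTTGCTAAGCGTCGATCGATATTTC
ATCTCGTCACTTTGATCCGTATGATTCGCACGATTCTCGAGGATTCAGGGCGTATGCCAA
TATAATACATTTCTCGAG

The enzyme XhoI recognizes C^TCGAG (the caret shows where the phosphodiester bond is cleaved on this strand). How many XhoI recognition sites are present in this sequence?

CTCGAG occurs starting at positions 96, 133.
XhoI cuts at 2 sites.

2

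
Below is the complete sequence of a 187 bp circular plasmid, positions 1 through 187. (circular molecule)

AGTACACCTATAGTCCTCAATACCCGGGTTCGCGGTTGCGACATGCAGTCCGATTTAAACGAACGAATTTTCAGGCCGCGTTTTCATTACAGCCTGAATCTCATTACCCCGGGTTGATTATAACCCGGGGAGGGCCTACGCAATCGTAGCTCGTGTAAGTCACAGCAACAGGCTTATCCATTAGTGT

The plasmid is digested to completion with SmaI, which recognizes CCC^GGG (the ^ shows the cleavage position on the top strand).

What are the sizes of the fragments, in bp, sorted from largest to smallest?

SmaI sites (CCCGGG) start at positions 23, 108, 124.
SmaI cuts after base 3 of each site, so after positions 25, 110, 126.
Circular molecule, 3 cuts → 3 fragments:
  26–110 → 85 bp
  111–126 → 16 bp
  127–187 then 1–25 → 61 + 25 = 86 bp
Sorted largest to smallest: 86, 85, 16 bp.

86, 85, 16 bp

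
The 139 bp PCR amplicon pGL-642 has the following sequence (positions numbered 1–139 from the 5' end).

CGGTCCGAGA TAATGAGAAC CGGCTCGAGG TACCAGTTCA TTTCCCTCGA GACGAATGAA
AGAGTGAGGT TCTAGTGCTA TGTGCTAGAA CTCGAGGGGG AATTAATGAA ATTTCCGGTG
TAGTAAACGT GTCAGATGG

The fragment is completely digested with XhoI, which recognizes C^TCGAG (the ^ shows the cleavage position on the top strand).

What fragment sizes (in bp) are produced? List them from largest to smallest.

XhoI sites (CTCGAG) start at positions 24, 46, 91.
XhoI cuts after the first base of each site, so after positions 24, 46, 91.
Linear molecule, 3 cuts → 4 fragments:
  1–24 → 24 bp
  25–46 → 22 bp
  47–91 → 45 bp
  92–139 → 48 bp
Sorted largest to smallest: 48, 45, 24, 22 bp.

48, 45, 24, 22 bp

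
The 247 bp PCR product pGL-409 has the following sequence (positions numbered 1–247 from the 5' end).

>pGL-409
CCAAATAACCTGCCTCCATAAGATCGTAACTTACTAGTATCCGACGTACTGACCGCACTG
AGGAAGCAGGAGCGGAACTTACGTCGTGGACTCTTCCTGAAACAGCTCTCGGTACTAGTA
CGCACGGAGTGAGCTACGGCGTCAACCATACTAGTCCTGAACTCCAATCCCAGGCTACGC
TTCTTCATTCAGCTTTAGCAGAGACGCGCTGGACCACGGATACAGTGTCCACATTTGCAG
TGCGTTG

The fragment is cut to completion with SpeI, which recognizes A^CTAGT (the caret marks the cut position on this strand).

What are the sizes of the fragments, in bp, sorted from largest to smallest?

SpeI sites (ACTAGT) start at positions 33, 114, 150.
SpeI cuts after the first base of each site, so after positions 33, 114, 150.
Linear molecule, 3 cuts → 4 fragments:
  1–33 → 33 bp
  34–114 → 81 bp
  115–150 → 36 bp
  151–247 → 97 bp
Sorted largest to smallest: 97, 81, 36, 33 bp.

97, 81, 36, 33 bp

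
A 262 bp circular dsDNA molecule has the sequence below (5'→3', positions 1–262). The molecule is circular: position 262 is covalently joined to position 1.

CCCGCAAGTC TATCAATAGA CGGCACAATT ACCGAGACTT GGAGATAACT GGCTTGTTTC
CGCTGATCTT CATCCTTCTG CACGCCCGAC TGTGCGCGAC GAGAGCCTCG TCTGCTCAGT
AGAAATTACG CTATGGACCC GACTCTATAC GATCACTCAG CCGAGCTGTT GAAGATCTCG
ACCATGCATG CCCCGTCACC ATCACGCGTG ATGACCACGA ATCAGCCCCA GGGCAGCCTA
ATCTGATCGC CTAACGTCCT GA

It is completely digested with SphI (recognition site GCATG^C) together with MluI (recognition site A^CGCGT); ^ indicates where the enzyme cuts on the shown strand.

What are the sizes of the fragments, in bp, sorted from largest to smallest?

248, 14 bp

The SphI site (GCATGC) starts at position 186.
SphI cuts after base 5 of each site (before the last base), so after position 190.
The MluI site (ACGCGT) starts at position 204.
MluI cuts after the first base of each site, so after position 204.
Combined cut positions: 190, 204.
Circular molecule, 2 cuts → 2 fragments:
  191–204 → 14 bp
  205–262 then 1–190 → 58 + 190 = 248 bp
Sorted largest to smallest: 248, 14 bp.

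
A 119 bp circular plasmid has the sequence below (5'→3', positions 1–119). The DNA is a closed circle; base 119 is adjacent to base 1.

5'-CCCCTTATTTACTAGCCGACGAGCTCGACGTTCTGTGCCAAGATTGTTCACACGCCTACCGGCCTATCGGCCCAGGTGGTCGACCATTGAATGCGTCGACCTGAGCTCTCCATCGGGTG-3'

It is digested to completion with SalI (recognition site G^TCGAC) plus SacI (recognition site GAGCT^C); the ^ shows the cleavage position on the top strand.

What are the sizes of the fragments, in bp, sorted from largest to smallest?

54, 37, 16, 12 bp

SalI sites (GTCGAC) start at positions 79, 95.
SalI cuts after the first base of each site, so after positions 79, 95.
SacI sites (GAGCTC) start at positions 21, 103.
SacI cuts after base 5 of each site (before the last base), so after positions 25, 107.
Combined cut positions: 25, 79, 95, 107.
Circular molecule, 4 cuts → 4 fragments:
  26–79 → 54 bp
  80–95 → 16 bp
  96–107 → 12 bp
  108–119 then 1–25 → 12 + 25 = 37 bp
Sorted largest to smallest: 54, 37, 16, 12 bp.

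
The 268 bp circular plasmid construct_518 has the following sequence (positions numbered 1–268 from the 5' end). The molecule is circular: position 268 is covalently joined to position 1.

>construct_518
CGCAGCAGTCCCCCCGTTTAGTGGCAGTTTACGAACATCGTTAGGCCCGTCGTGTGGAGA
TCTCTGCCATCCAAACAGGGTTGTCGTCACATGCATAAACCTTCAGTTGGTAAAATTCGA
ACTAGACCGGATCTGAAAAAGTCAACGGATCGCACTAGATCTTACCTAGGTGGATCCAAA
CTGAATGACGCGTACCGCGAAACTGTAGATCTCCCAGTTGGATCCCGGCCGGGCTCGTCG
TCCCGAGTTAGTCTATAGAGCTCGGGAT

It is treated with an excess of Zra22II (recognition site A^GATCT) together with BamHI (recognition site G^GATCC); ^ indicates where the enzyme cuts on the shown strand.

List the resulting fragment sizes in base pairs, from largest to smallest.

106, 99, 35, 15, 13 bp

Zra22II sites (AGATCT) start at positions 58, 157, 207.
Zra22II cuts after the first base of each site, so after positions 58, 157, 207.
BamHI sites (GGATCC) start at positions 172, 220.
BamHI cuts after the first base of each site, so after positions 172, 220.
Combined cut positions: 58, 157, 172, 207, 220.
Circular molecule, 5 cuts → 5 fragments:
  59–157 → 99 bp
  158–172 → 15 bp
  173–207 → 35 bp
  208–220 → 13 bp
  221–268 then 1–58 → 48 + 58 = 106 bp
Sorted largest to smallest: 106, 99, 35, 15, 13 bp.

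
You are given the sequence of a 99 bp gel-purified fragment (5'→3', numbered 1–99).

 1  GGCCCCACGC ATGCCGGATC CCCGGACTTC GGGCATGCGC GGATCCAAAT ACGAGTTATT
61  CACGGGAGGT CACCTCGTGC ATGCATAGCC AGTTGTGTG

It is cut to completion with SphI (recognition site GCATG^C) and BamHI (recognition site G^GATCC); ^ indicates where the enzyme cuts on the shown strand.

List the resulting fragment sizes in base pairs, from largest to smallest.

42, 21, 16, 13, 4, 3 bp

SphI sites (GCATGC) start at positions 9, 33, 79.
SphI cuts after base 5 of each site (before the last base), so after positions 13, 37, 83.
BamHI sites (GGATCC) start at positions 16, 41.
BamHI cuts after the first base of each site, so after positions 16, 41.
Combined cut positions: 13, 16, 37, 41, 83.
Linear molecule, 5 cuts → 6 fragments:
  1–13 → 13 bp
  14–16 → 3 bp
  17–37 → 21 bp
  38–41 → 4 bp
  42–83 → 42 bp
  84–99 → 16 bp
Sorted largest to smallest: 42, 21, 16, 13, 4, 3 bp.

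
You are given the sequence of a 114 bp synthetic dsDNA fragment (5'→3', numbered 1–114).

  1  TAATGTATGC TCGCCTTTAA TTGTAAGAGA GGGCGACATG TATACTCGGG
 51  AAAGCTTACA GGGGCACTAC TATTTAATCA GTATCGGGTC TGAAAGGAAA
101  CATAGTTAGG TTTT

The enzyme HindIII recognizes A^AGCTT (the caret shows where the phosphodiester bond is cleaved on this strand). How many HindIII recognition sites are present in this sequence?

AAGCTT occurs starting at position 52.
HindIII cuts at 1 site.

1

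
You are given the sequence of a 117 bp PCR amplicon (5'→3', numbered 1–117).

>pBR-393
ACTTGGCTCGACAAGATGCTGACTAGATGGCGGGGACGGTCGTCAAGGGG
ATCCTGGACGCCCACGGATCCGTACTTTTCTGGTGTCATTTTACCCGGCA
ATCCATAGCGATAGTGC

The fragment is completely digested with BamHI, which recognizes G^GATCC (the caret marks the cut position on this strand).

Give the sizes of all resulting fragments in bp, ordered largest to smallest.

51, 49, 17 bp

BamHI sites (GGATCC) start at positions 49, 66.
BamHI cuts after the first base of each site, so after positions 49, 66.
Linear molecule, 2 cuts → 3 fragments:
  1–49 → 49 bp
  50–66 → 17 bp
  67–117 → 51 bp
Sorted largest to smallest: 51, 49, 17 bp.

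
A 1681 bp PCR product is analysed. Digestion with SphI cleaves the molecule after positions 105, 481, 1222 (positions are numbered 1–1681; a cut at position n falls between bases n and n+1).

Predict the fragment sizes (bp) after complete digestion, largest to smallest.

741, 459, 376, 105 bp

Linear molecule, 3 cuts → 4 fragments:
  105 − 0 = 105 bp
  481 − 105 = 376 bp
  1222 − 481 = 741 bp
  1681 − 1222 = 459 bp
Sorted largest to smallest: 741, 459, 376, 105 bp.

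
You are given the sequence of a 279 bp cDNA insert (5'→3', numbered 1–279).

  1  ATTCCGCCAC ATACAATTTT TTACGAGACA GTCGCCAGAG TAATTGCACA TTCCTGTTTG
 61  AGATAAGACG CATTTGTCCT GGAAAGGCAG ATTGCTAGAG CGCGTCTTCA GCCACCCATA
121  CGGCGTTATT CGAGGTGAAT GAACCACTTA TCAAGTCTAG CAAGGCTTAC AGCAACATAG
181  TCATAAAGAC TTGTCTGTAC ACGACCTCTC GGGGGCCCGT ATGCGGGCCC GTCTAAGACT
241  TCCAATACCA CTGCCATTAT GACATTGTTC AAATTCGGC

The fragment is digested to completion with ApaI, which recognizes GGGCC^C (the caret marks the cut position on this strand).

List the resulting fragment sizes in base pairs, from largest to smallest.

217, 50, 12 bp

ApaI sites (GGGCCC) start at positions 213, 225.
ApaI cuts after base 5 of each site (before the last base), so after positions 217, 229.
Linear molecule, 2 cuts → 3 fragments:
  1–217 → 217 bp
  218–229 → 12 bp
  230–279 → 50 bp
Sorted largest to smallest: 217, 50, 12 bp.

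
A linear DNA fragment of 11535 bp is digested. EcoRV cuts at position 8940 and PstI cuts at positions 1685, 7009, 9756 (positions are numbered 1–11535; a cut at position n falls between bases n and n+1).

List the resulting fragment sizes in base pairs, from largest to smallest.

Combined cut positions (sorted): 1685, 7009, 8940, 9756.
Linear molecule, 4 cuts → 5 fragments:
  1685 − 0 = 1685 bp
  7009 − 1685 = 5324 bp
  8940 − 7009 = 1931 bp
  9756 − 8940 = 816 bp
  11535 − 9756 = 1779 bp
Sorted largest to smallest: 5324, 1931, 1779, 1685, 816 bp.

5324, 1931, 1779, 1685, 816 bp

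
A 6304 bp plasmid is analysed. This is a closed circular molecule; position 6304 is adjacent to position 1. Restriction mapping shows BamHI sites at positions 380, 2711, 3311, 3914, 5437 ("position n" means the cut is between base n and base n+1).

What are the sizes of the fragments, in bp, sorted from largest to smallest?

Circular molecule, 5 cuts → 5 fragments:
  2711 − 380 = 2331 bp
  3311 − 2711 = 600 bp
  3914 − 3311 = 603 bp
  5437 − 3914 = 1523 bp
  wrap: 6304 − 5437 + 380 = 1247 bp
Sorted largest to smallest: 2331, 1523, 1247, 603, 600 bp.

2331, 1523, 1247, 603, 600 bp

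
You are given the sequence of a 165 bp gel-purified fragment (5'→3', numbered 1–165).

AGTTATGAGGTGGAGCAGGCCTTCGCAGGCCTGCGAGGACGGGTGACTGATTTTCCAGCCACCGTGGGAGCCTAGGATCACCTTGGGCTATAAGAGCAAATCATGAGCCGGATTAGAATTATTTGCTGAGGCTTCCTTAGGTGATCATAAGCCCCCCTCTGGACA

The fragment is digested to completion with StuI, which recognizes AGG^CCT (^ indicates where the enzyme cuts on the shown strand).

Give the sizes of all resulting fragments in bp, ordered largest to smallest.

136, 19, 10 bp

StuI sites (AGGCCT) start at positions 17, 27.
StuI cuts after base 3 of each site, so after positions 19, 29.
Linear molecule, 2 cuts → 3 fragments:
  1–19 → 19 bp
  20–29 → 10 bp
  30–165 → 136 bp
Sorted largest to smallest: 136, 19, 10 bp.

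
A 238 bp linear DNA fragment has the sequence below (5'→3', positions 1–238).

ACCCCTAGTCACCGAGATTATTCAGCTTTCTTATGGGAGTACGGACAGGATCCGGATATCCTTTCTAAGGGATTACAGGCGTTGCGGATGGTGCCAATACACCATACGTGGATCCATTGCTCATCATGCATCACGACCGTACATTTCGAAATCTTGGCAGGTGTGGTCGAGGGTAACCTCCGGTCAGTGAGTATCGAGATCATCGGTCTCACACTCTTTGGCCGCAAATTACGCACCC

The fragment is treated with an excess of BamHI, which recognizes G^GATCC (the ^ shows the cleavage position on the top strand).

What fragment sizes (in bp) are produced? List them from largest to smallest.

BamHI sites (GGATCC) start at positions 48, 110.
BamHI cuts after the first base of each site, so after positions 48, 110.
Linear molecule, 2 cuts → 3 fragments:
  1–48 → 48 bp
  49–110 → 62 bp
  111–238 → 128 bp
Sorted largest to smallest: 128, 62, 48 bp.

128, 62, 48 bp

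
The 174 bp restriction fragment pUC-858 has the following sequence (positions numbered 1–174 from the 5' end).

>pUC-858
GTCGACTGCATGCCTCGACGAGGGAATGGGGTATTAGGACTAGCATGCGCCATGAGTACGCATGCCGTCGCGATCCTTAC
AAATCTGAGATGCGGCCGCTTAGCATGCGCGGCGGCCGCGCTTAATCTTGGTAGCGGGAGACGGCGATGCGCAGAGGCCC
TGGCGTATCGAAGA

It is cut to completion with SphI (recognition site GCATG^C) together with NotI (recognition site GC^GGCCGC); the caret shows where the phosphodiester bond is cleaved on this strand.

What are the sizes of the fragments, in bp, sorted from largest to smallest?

61, 35, 29, 17, 14, 12, 6 bp

SphI sites (GCATGC) start at positions 8, 43, 60, 103.
SphI cuts after base 5 of each site (before the last base), so after positions 12, 47, 64, 107.
NotI sites (GCGGCCGC) start at positions 92, 112.
NotI cuts after base 2 of each site, so after positions 93, 113.
Combined cut positions: 12, 47, 64, 93, 107, 113.
Linear molecule, 6 cuts → 7 fragments:
  1–12 → 12 bp
  13–47 → 35 bp
  48–64 → 17 bp
  65–93 → 29 bp
  94–107 → 14 bp
  108–113 → 6 bp
  114–174 → 61 bp
Sorted largest to smallest: 61, 35, 29, 17, 14, 12, 6 bp.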